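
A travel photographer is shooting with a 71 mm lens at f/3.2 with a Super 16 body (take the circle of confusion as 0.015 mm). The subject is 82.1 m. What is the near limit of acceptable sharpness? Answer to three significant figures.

Hyperfocal distance H = f²/(N·c) + f = 71²/(3.2 × 0.015) + 71 = 5041/0.048 + 71 ≈ 105091.8 mm ≈ 105.1 m.
Near limit Dn = s·(H − f)/(H + s − 2f) = 82100 × (105091.8 − 71) / (105091.8 + 82100 − 2 × 71) = 82100 × 105020.8 / 187049.8 ≈ 46096 mm ≈ 46.1 m.

46.1 m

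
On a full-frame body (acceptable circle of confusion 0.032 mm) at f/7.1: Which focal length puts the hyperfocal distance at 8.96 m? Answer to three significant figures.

45.0 mm

From H = f²/(N·c) + f, with f ≪ H: f ≈ √(H·N·c) = √(8960 × 7.1 × 0.032) = √2035.7 ≈ 45.12 mm.
Exact: f² + N·c·f − N·c·H = 0 ⇒ f = (−N·c + √((N·c)² + 4·N·c·H))/2 = (−0.2272 + √8142.9)/2 ≈ 45.005 mm ≈ 45.0 mm.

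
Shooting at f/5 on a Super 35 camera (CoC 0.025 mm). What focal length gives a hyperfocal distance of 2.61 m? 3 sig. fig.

From H = f²/(N·c) + f, with f ≪ H: f ≈ √(H·N·c) = √(2610 × 5 × 0.025) = √326.25 ≈ 18.06 mm.
Exact: f² + N·c·f − N·c·H = 0 ⇒ f = (−N·c + √((N·c)² + 4·N·c·H))/2 = (−0.125 + √1305.0)/2 ≈ 18.000 mm ≈ 18.0 mm.

18.0 mm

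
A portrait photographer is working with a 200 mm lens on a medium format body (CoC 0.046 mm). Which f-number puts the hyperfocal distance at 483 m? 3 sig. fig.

Rearrange H = f²/(N·c) + f for N: N = f² / ((H − f)·c).
N = 200² / ((483000 − 200) × 0.046) = 40000 / 22209 ≈ 1.80.

f/1.80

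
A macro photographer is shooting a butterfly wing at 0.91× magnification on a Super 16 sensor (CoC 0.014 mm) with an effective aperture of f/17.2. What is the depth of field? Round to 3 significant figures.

0.582 mm

At magnification m, DoF ≈ 2·N_eff·c/m² = 2 × 17.2 × 0.014 / 0.91² = 0.4816 / 0.8281 ≈ 0.582 mm.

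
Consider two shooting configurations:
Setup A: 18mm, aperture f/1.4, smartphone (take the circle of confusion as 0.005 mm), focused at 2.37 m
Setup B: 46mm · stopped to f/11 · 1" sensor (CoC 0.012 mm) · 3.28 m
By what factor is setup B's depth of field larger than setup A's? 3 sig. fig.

5.71

Setup A: H = 18²/(1.4×0.005) + 18 ≈ 46303.7 mm; DoF = Df − Dn = 2496.88 − 2255.39 ≈ 241.49 mm.
Setup B: H = 46²/(11×0.012) + 46 ≈ 16076.3 mm; DoF = Df − Dn = 4109.0 − 2729.4 ≈ 1379.6 mm.
Ratio = 1379.6 / 241.49 ≈ 5.71.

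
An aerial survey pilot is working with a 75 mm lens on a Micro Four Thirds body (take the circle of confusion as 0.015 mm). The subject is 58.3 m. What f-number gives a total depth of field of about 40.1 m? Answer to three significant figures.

f/2.00

Write h = H − f = f²/(N·c). The thin-lens limits are Dn = s·h/(h + (s−f)) and Df = s·h/(h − (s−f)), so DoF = Df − Dn = 2·s·(s−f)·h / (h² − (s−f)²).
That is a quadratic in h: DoF·h² − 2·s·(s−f)·h − DoF·(s−f)² = 0 ⇒ h = (s−f)·(s + √(s² + DoF²)) / DoF = 58225 × (58300 + √(58300² + 40100²)) / 40100 = 58225 × (58300 + 70759.5) / 40100 ≈ 187394 mm.
Then N = f²/(c·h) = 75² / (0.015 × 187394) = 5625 / 2810.9 ≈ 2.00.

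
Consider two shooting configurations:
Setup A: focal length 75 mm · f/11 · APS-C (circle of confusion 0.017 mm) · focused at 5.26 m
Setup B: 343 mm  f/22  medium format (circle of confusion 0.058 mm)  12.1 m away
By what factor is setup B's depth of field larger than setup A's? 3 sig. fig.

Setup A: H = 75²/(11×0.017) + 75 ≈ 30155.2 mm; DoF = Df − Dn = 6355.5 − 4486.6 ≈ 1868.9 mm.
Setup B: H = 343²/(22×0.058) + 343 ≈ 92544.4 mm; DoF = Df − Dn = 13868.4 − 10731.6 ≈ 3136.8 mm.
Ratio = 3136.8 / 1868.9 ≈ 1.68.

1.68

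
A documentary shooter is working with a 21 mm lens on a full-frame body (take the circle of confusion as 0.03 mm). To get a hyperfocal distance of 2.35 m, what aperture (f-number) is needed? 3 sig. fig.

Rearrange H = f²/(N·c) + f for N: N = f² / ((H − f)·c).
N = 21² / ((2350 − 21) × 0.03) = 441 / 69.87 ≈ 6.31.

f/6.31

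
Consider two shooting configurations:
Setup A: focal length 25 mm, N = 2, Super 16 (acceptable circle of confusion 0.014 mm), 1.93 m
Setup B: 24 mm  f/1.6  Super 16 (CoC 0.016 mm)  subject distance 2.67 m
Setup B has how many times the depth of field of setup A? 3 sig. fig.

1.92

Setup A: H = 25²/(2×0.014) + 25 ≈ 22346.4 mm; DoF = Df − Dn = 2110.08 − 1778.24 ≈ 331.84 mm.
Setup B: H = 24²/(1.6×0.016) + 24 ≈ 22524.0 mm; DoF = Df − Dn = 3025.84 − 2389.05 ≈ 636.79 mm.
Ratio = 636.79 / 331.84 ≈ 1.92.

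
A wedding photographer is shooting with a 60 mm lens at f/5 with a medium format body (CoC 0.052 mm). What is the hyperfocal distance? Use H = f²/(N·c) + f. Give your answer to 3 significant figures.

13.9 m

Hyperfocal distance H = f²/(N·c) + f = 60²/(5 × 0.052) + 60 = 3600/0.26 + 60 ≈ 13906.2 mm ≈ 13.9 m.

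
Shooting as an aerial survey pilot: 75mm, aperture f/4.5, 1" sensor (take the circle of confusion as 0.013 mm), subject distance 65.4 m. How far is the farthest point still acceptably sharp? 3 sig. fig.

Hyperfocal distance H = f²/(N·c) + f = 75²/(4.5 × 0.013) + 75 = 5625/0.0585 + 75 ≈ 96228.8 mm ≈ 96.23 m.
Far limit Df = s·(H − f)/(H − s) = 65400 × (96228.8 − 75) / (96228.8 − 65400) = 65400 × 96153.8 / 30828.8 ≈ 203980 mm ≈ 204 m.

204 m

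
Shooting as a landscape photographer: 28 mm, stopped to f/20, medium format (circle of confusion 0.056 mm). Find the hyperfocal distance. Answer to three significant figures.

Hyperfocal distance H = f²/(N·c) + f = 28²/(20 × 0.056) + 28 = 784/1.12 + 28 ≈ 728.0 mm ≈ 0.728 m.

0.728 m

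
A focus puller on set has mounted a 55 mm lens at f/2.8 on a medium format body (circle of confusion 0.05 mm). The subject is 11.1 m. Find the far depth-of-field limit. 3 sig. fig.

22.7 m

Hyperfocal distance H = f²/(N·c) + f = 55²/(2.8 × 0.05) + 55 = 3025/0.14 + 55 ≈ 21662.1 mm ≈ 21.66 m.
Far limit Df = s·(H − f)/(H − s) = 11100 × (21662.1 − 55) / (21662.1 − 11100) = 11100 × 21607.1 / 10562.1 ≈ 22707 mm ≈ 22.7 m.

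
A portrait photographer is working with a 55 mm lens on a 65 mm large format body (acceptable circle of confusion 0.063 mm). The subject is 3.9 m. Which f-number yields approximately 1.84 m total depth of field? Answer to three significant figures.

Write h = H − f = f²/(N·c). The thin-lens limits are Dn = s·h/(h + (s−f)) and Df = s·h/(h − (s−f)), so DoF = Df − Dn = 2·s·(s−f)·h / (h² − (s−f)²).
That is a quadratic in h: DoF·h² − 2·s·(s−f)·h − DoF·(s−f)² = 0 ⇒ h = (s−f)·(s + √(s² + DoF²)) / DoF = 3845 × (3900 + √(3900² + 1840²)) / 1840 = 3845 × (3900 + 4312.26) / 1840 ≈ 17161 mm.
Then N = f²/(c·h) = 55² / (0.063 × 17161) = 3025 / 1081.1 ≈ 2.80.

f/2.80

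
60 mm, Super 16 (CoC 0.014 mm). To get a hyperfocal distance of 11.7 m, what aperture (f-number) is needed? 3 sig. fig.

Rearrange H = f²/(N·c) + f for N: N = f² / ((H − f)·c).
N = 60² / ((11700 − 60) × 0.014) = 3600 / 163.0 ≈ 22.1.

f/22.1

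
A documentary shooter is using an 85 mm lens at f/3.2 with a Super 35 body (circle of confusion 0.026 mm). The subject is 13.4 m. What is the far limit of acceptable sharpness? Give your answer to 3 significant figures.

Hyperfocal distance H = f²/(N·c) + f = 85²/(3.2 × 0.026) + 85 = 7225/0.0832 + 85 ≈ 86923.9 mm ≈ 86.92 m.
Far limit Df = s·(H − f)/(H − s) = 13400 × (86923.9 − 85) / (86923.9 − 13400) = 13400 × 86838.9 / 73523.9 ≈ 15827 mm ≈ 15.8 m.

15.8 m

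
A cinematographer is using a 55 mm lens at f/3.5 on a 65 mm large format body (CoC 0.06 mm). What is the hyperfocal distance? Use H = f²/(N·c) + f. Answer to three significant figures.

Hyperfocal distance H = f²/(N·c) + f = 55²/(3.5 × 0.06) + 55 = 3025/0.21 + 55 ≈ 14459.8 mm ≈ 14.5 m.

14.5 m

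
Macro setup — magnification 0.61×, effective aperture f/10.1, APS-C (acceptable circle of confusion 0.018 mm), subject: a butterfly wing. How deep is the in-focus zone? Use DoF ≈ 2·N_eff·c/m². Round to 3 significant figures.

At magnification m, DoF ≈ 2·N_eff·c/m² = 2 × 10.1 × 0.018 / 0.61² = 0.3636 / 0.3721 ≈ 0.977 mm.

0.977 mm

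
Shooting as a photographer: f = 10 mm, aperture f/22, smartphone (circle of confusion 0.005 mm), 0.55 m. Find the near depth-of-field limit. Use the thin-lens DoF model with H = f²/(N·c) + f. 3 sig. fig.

Hyperfocal distance H = f²/(N·c) + f = 10²/(22 × 0.005) + 10 = 100/0.11 + 10 ≈ 919.1 mm ≈ 0.919 m.
Near limit Dn = s·(H − f)/(H + s − 2f) = 550 × (919.1 − 10) / (919.1 + 550 − 2 × 10) = 550 × 909.1 / 1449.1 ≈ 345.04 mm.

345 mm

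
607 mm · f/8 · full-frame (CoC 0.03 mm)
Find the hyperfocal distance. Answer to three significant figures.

1540 m

Hyperfocal distance H = f²/(N·c) + f = 607²/(8 × 0.03) + 607 = 368449/0.24 + 607 ≈ 1535811.2 mm ≈ 1540 m.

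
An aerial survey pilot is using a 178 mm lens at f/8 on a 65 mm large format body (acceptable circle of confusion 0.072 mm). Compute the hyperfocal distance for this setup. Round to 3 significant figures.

55.2 m

Hyperfocal distance H = f²/(N·c) + f = 178²/(8 × 0.072) + 178 = 31684/0.576 + 178 ≈ 55184.9 mm ≈ 55.2 m.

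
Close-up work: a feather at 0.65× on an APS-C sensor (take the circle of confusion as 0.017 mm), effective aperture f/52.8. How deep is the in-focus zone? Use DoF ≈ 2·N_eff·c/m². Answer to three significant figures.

At magnification m, DoF ≈ 2·N_eff·c/m² = 2 × 52.8 × 0.017 / 0.65² = 1.795 / 0.4225 ≈ 4.25 mm.

4.25 mm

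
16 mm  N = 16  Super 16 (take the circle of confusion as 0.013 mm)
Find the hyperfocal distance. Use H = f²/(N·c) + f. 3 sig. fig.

Hyperfocal distance H = f²/(N·c) + f = 16²/(16 × 0.013) + 16 = 256/0.208 + 16 ≈ 1246.8 mm ≈ 1.25 m.

1.25 m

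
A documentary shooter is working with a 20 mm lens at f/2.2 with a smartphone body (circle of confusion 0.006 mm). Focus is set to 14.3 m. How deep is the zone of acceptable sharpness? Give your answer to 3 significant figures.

17.3 m

Hyperfocal distance H = f²/(N·c) + f = 20²/(2.2 × 0.006) + 20 = 400/0.0132 + 20 ≈ 30323.0 mm ≈ 30.32 m.
Near limit Dn = s·(H − f)/(H + s − 2f) = 14300 × (30323.0 − 20) / (30323.0 + 14300 − 2 × 20) = 14300 × 30303.0 / 44583.0 ≈ 9720 mm.
Far limit Df = s·(H − f)/(H − s) = 14300 × (30323.0 − 20) / (30323.0 − 14300) = 14300 × 30303.0 / 16023.0 ≈ 27044 mm.
Depth of field = Df − Dn = 27044 − 9720 ≈ 17324 mm ≈ 17.3 m.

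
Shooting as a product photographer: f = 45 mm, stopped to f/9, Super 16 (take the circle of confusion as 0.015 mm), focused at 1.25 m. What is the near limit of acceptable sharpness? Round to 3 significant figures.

Hyperfocal distance H = f²/(N·c) + f = 45²/(9 × 0.015) + 45 = 2025/0.135 + 45 ≈ 15045.0 mm ≈ 15.04 m.
Near limit Dn = s·(H − f)/(H + s − 2f) = 1250 × (15045.0 − 45) / (15045.0 + 1250 − 2 × 45) = 1250 × 15000.0 / 16205.0 ≈ 1157.1 mm ≈ 1.16 m.

1.16 m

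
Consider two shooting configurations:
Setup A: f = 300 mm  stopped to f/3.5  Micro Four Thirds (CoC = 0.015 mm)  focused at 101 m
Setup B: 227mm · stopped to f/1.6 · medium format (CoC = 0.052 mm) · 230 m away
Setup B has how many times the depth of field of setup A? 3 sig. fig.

Setup A: H = 300²/(3.5×0.015) + 300 ≈ 1714585.7 mm; DoF = Df − Dn = 107303 − 95396 ≈ 11907 mm.
Setup B: H = 227²/(1.6×0.052) + 227 ≈ 619565.9 mm; DoF = Df − Dn = 365658 − 167761 ≈ 197897 mm.
Ratio = 197897 / 11907 ≈ 16.6.

16.6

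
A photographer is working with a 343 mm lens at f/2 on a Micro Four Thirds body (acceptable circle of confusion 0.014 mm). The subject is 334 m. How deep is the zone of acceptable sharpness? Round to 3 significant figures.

53.4 m

Hyperfocal distance H = f²/(N·c) + f = 343²/(2 × 0.014) + 343 = 117649/0.028 + 343 ≈ 4202093.0 mm ≈ 4202 m.
Near limit Dn = s·(H − f)/(H + s − 2f) = 334000 × (4202093.0 − 343) / (4202093.0 + 334000 − 2 × 343) = 334000 × 4201750.0 / 4535407.0 ≈ 309429 mm.
Far limit Df = s·(H − f)/(H − s) = 334000 × (4202093.0 − 343) / (4202093.0 − 334000) = 334000 × 4201750.0 / 3868093.0 ≈ 362810 mm.
Depth of field = Df − Dn = 362810 − 309429 ≈ 53381 mm ≈ 53.4 m.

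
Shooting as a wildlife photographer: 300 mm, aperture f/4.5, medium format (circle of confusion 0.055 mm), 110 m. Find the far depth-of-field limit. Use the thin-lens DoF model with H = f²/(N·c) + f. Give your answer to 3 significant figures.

Hyperfocal distance H = f²/(N·c) + f = 300²/(4.5 × 0.055) + 300 = 90000/0.2475 + 300 ≈ 363936.4 mm ≈ 363.9 m.
Far limit Df = s·(H − f)/(H − s) = 110000 × (363936.4 − 300) / (363936.4 − 110000) = 110000 × 363636.4 / 253936.4 ≈ 157520 mm ≈ 158 m.

158 m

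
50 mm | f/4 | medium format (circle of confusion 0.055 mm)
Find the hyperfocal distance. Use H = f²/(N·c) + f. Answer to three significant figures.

Hyperfocal distance H = f²/(N·c) + f = 50²/(4 × 0.055) + 50 = 2500/0.22 + 50 ≈ 11413.6 mm ≈ 11.4 m.

11.4 m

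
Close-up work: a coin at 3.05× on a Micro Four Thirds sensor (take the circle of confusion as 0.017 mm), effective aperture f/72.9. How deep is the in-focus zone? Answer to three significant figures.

0.266 mm

At magnification m, DoF ≈ 2·N_eff·c/m² = 2 × 72.9 × 0.017 / 3.05² = 2.479 / 9.302 ≈ 0.266 mm.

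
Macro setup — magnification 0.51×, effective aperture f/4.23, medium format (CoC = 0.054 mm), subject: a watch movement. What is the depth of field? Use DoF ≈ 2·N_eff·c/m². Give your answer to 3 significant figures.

At magnification m, DoF ≈ 2·N_eff·c/m² = 2 × 4.23 × 0.054 / 0.51² = 0.4568 / 0.2601 ≈ 1.76 mm.

1.76 mm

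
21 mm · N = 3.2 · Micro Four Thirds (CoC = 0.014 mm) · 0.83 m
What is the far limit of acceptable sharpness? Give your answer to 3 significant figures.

Hyperfocal distance H = f²/(N·c) + f = 21²/(3.2 × 0.014) + 21 = 441/0.0448 + 21 ≈ 9864.7 mm ≈ 9.865 m.
Far limit Df = s·(H − f)/(H − s) = 830 × (9864.7 − 21) / (9864.7 − 830) = 830 × 9843.7 / 9034.7 ≈ 904.32 mm ≈ 0.904 m.

0.904 m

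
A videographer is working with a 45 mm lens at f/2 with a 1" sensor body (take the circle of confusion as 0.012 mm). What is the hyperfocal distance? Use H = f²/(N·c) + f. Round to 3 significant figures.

Hyperfocal distance H = f²/(N·c) + f = 45²/(2 × 0.012) + 45 = 2025/0.024 + 45 ≈ 84420.0 mm ≈ 84.4 m.

84.4 m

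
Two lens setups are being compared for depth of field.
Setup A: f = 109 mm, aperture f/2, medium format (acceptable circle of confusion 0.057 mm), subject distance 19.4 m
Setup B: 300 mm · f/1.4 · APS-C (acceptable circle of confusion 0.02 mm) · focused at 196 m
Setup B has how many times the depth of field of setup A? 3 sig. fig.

Setup A: H = 109²/(2×0.057) + 109 ≈ 104328.3 mm; DoF = Df − Dn = 23806.6 − 16369.9 ≈ 7436.7 mm.
Setup B: H = 300²/(1.4×0.02) + 300 ≈ 3214585.7 mm; DoF = Df − Dn = 208707 − 184752 ≈ 23955 mm.
Ratio = 23955 / 7436.7 ≈ 3.22.

3.22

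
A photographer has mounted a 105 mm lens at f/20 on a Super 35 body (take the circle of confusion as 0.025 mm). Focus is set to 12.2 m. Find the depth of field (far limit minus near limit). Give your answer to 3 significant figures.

Hyperfocal distance H = f²/(N·c) + f = 105²/(20 × 0.025) + 105 = 11025/0.5 + 105 ≈ 22155.0 mm ≈ 22.16 m.
Near limit Dn = s·(H − f)/(H + s − 2f) = 12200 × (22155.0 − 105) / (22155.0 + 12200 − 2 × 105) = 12200 × 22050.0 / 34145.0 ≈ 7878 mm.
Far limit Df = s·(H − f)/(H − s) = 12200 × (22155.0 − 105) / (22155.0 − 12200) = 12200 × 22050.0 / 9955.0 ≈ 27023 mm.
Depth of field = Df − Dn = 27023 − 7878 ≈ 19145 mm ≈ 19.1 m.

19.1 m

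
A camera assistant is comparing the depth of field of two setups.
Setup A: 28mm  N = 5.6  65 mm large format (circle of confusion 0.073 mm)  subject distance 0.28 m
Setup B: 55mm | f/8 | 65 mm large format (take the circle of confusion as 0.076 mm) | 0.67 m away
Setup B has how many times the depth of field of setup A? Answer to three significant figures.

Setup A: H = 28²/(5.6×0.073) + 28 ≈ 1945.8 mm; DoF = Df − Dn = 322.358 − 247.481 ≈ 74.877 mm.
Setup B: H = 55²/(8×0.076) + 55 ≈ 5030.3 mm; DoF = Df − Dn = 764.50 − 596.29 ≈ 168.21 mm.
Ratio = 168.21 / 74.877 ≈ 2.25.

2.25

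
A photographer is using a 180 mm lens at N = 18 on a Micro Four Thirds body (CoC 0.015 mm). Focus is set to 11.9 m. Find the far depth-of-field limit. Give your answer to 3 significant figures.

Hyperfocal distance H = f²/(N·c) + f = 180²/(18 × 0.015) + 180 = 32400/0.27 + 180 ≈ 120180.0 mm ≈ 120.2 m.
Far limit Df = s·(H − f)/(H − s) = 11900 × (120180.0 − 180) / (120180.0 − 11900) = 11900 × 120000.0 / 108280.0 ≈ 13188 mm ≈ 13.2 m.

13.2 m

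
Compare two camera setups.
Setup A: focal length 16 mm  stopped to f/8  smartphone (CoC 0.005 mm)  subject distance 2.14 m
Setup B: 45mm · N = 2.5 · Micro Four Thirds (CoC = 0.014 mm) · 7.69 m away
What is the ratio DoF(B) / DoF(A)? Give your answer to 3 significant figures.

1.30

Setup A: H = 16²/(8×0.005) + 16 ≈ 6416.0 mm; DoF = Df − Dn = 3203.0 − 1606.8 ≈ 1596.2 mm.
Setup B: H = 45²/(2.5×0.014) + 45 ≈ 57902.1 mm; DoF = Df − Dn = 8860.8 − 6792.5 ≈ 2068.3 mm.
Ratio = 2068.3 / 1596.2 ≈ 1.30.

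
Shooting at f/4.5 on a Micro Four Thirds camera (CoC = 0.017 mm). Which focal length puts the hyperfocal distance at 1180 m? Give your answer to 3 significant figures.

From H = f²/(N·c) + f, with f ≪ H: f ≈ √(H·N·c) = √(1180000 × 4.5 × 0.017) = √90270 ≈ 300.4 mm.
The +f correction barely moves this — solving exactly, f² + N·c·f − N·c·H = 0 ⇒ f = (−N·c + √((N·c)² + 4·N·c·H))/2 = (−0.0765 + √361080)/2 ≈ 300.41 mm, so f ≈ 300 mm.

300 mm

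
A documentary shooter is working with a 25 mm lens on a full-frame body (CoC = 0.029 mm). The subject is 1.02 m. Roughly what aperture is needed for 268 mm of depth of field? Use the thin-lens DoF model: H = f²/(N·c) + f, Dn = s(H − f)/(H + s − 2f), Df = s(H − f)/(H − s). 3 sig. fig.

Write h = H − f = f²/(N·c). The thin-lens limits are Dn = s·h/(h + (s−f)) and Df = s·h/(h − (s−f)), so DoF = Df − Dn = 2·s·(s−f)·h / (h² − (s−f)²).
That is a quadratic in h: DoF·h² − 2·s·(s−f)·h − DoF·(s−f)² = 0 ⇒ h = (s−f)·(s + √(s² + DoF²)) / DoF = 995 × (1020 + √(1020² + 268²)) / 268 = 995 × (1020 + 1054.62) / 268 ≈ 7702.4 mm.
Then N = f²/(c·h) = 25² / (0.029 × 7702.4) = 625 / 223.37 ≈ 2.80.

f/2.80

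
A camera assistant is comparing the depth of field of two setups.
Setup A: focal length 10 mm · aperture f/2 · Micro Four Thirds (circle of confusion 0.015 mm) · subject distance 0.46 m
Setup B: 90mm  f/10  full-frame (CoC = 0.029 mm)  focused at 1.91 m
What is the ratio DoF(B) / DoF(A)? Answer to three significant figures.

1.98

Setup A: H = 10²/(2×0.015) + 10 ≈ 3343.3 mm; DoF = Df − Dn = 531.79 − 405.29 ≈ 126.50 mm.
Setup B: H = 90²/(10×0.029) + 90 ≈ 28021.0 mm; DoF = Df − Dn = 2043.13 − 1793.16 ≈ 249.97 mm.
Ratio = 249.97 / 126.50 ≈ 1.98.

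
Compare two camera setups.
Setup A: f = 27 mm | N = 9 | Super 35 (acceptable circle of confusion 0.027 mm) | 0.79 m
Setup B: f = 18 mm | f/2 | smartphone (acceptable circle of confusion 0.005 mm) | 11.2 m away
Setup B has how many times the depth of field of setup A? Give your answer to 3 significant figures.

Setup A: H = 27²/(9×0.027) + 27 ≈ 3027.0 mm; DoF = Df − Dn = 1059.45 − 629.82 ≈ 429.63 mm.
Setup B: H = 18²/(2×0.005) + 18 ≈ 32418.0 mm; DoF = Df − Dn = 17102.5 − 8326.4 ≈ 8776.1 mm.
Ratio = 8776.1 / 429.63 ≈ 20.4.

20.4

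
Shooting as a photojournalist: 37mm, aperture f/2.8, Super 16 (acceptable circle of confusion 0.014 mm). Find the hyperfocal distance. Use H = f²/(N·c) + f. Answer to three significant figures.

35.0 m

Hyperfocal distance H = f²/(N·c) + f = 37²/(2.8 × 0.014) + 37 = 1369/0.0392 + 37 ≈ 34960.5 mm ≈ 35.0 m.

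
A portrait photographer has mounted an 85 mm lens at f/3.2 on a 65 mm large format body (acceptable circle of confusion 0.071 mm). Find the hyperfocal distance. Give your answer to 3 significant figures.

Hyperfocal distance H = f²/(N·c) + f = 85²/(3.2 × 0.071) + 85 = 7225/0.2272 + 85 ≈ 31885.2 mm ≈ 31.9 m.

31.9 m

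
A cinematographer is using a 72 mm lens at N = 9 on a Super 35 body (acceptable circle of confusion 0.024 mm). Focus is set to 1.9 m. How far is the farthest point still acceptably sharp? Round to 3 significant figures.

Hyperfocal distance H = f²/(N·c) + f = 72²/(9 × 0.024) + 72 = 5184/0.216 + 72 ≈ 24072.0 mm ≈ 24.07 m.
Far limit Df = s·(H − f)/(H − s) = 1900 × (24072.0 − 72) / (24072.0 − 1900) = 1900 × 24000.0 / 22172.0 ≈ 2056.6 mm ≈ 2.06 m.

2.06 m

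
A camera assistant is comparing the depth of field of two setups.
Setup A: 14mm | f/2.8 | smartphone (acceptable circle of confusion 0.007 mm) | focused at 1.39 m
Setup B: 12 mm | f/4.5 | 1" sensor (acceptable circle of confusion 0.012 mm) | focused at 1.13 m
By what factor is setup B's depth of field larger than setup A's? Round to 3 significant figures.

2.95

Setup A: H = 14²/(2.8×0.007) + 14 ≈ 10014.0 mm; DoF = Df − Dn = 1611.78 − 1221.87 ≈ 389.91 mm.
Setup B: H = 12²/(4.5×0.012) + 12 ≈ 2678.7 mm; DoF = Df − Dn = 1945.8 − 796.2 ≈ 1149.6 mm.
Ratio = 1149.6 / 389.91 ≈ 2.95.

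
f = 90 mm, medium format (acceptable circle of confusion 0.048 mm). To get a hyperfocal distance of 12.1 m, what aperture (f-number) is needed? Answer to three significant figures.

f/14.1

Rearrange H = f²/(N·c) + f for N: N = f² / ((H − f)·c).
N = 90² / ((12100 − 90) × 0.048) = 8100 / 576.5 ≈ 14.1.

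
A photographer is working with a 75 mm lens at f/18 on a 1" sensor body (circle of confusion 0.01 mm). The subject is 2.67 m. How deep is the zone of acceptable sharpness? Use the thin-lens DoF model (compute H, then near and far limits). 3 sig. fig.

Hyperfocal distance H = f²/(N·c) + f = 75²/(18 × 0.01) + 75 = 5625/0.18 + 75 ≈ 31325.0 mm ≈ 31.32 m.
Near limit Dn = s·(H − f)/(H + s − 2f) = 2670 × (31325.0 − 75) / (31325.0 + 2670 − 2 × 75) = 2670 × 31250.0 / 33845.0 ≈ 2465.28 mm.
Far limit Df = s·(H − f)/(H − s) = 2670 × (31325.0 − 75) / (31325.0 − 2670) = 2670 × 31250.0 / 28655.0 ≈ 2911.80 mm.
Depth of field = Df − Dn = 2911.80 − 2465.28 ≈ 446.52 mm.

447 mm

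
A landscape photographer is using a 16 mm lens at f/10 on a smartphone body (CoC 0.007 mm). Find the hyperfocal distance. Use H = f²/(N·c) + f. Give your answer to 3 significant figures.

Hyperfocal distance H = f²/(N·c) + f = 16²/(10 × 0.007) + 16 = 256/0.07 + 16 ≈ 3673.1 mm ≈ 3.67 m.

3.67 m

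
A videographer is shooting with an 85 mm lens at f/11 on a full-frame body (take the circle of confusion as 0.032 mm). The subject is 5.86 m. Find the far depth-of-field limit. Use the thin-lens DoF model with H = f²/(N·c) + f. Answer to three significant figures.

8.15 m

Hyperfocal distance H = f²/(N·c) + f = 85²/(11 × 0.032) + 85 = 7225/0.352 + 85 ≈ 20610.6 mm ≈ 20.61 m.
Far limit Df = s·(H − f)/(H − s) = 5860 × (20610.6 − 85) / (20610.6 − 5860) = 5860 × 20525.6 / 14750.6 ≈ 8154.3 mm ≈ 8.15 m.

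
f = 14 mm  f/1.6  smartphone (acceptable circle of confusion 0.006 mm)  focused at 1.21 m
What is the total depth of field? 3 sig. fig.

Hyperfocal distance H = f²/(N·c) + f = 14²/(1.6 × 0.006) + 14 = 196/0.0096 + 14 ≈ 20430.7 mm ≈ 20.43 m.
Near limit Dn = s·(H − f)/(H + s − 2f) = 1210 × (20430.7 − 14) / (20430.7 + 1210 − 2 × 14) = 1210 × 20416.7 / 21612.7 ≈ 1143.04 mm.
Far limit Df = s·(H − f)/(H − s) = 1210 × (20430.7 − 14) / (20430.7 − 1210) = 1210 × 20416.7 / 19220.7 ≈ 1285.29 mm.
Depth of field = Df − Dn = 1285.29 − 1143.04 ≈ 142.25 mm.

142 mm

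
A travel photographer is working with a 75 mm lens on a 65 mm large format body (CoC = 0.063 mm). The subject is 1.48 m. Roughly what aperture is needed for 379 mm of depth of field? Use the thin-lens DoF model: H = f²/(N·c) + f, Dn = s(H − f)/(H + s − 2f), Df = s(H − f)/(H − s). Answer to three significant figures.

f/8.01

Write h = H − f = f²/(N·c). The thin-lens limits are Dn = s·h/(h + (s−f)) and Df = s·h/(h − (s−f)), so DoF = Df − Dn = 2·s·(s−f)·h / (h² − (s−f)²).
That is a quadratic in h: DoF·h² − 2·s·(s−f)·h − DoF·(s−f)² = 0 ⇒ h = (s−f)·(s + √(s² + DoF²)) / DoF = 1405 × (1480 + √(1480² + 379²)) / 379 = 1405 × (1480 + 1527.76) / 379 ≈ 11150 mm.
Then N = f²/(c·h) = 75² / (0.063 × 11150) = 5625 / 702.46 ≈ 8.01.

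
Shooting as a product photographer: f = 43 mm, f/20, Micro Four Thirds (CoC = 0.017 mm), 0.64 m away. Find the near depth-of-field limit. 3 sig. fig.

0.577 m

Hyperfocal distance H = f²/(N·c) + f = 43²/(20 × 0.017) + 43 = 1849/0.34 + 43 ≈ 5481.2 mm ≈ 5.481 m.
Near limit Dn = s·(H − f)/(H + s − 2f) = 640 × (5481.2 − 43) / (5481.2 + 640 − 2 × 43) = 640 × 5438.2 / 6035.2 ≈ 576.69 mm ≈ 0.577 m.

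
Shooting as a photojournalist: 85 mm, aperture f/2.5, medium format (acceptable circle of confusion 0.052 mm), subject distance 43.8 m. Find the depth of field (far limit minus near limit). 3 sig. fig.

Hyperfocal distance H = f²/(N·c) + f = 85²/(2.5 × 0.052) + 85 = 7225/0.13 + 85 ≈ 55661.9 mm ≈ 55.66 m.
Near limit Dn = s·(H − f)/(H + s − 2f) = 43800 × (55661.9 − 85) / (55661.9 + 43800 − 2 × 85) = 43800 × 55576.9 / 99291.9 ≈ 24516 mm.
Far limit Df = s·(H − f)/(H − s) = 43800 × (55661.9 − 85) / (55661.9 − 43800) = 43800 × 55576.9 / 11861.9 ≈ 205217 mm.
Depth of field = Df − Dn = 205217 − 24516 ≈ 180701 mm ≈ 181 m.

181 m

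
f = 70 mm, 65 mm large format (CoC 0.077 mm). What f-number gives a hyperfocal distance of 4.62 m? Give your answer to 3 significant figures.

Rearrange H = f²/(N·c) + f for N: N = f² / ((H − f)·c).
N = 70² / ((4620 − 70) × 0.077) = 4900 / 350.4 ≈ 14.

f/14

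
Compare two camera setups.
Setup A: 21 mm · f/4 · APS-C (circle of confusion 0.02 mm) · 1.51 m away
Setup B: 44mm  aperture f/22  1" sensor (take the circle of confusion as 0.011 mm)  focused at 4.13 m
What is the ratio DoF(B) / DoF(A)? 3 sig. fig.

Setup A: H = 21²/(4×0.02) + 21 ≈ 5533.5 mm; DoF = Df − Dn = 2068.81 − 1188.87 ≈ 879.94 mm.
Setup B: H = 44²/(22×0.011) + 44 ≈ 8044.0 mm; DoF = Df − Dn = 8441.5 − 2733.7 ≈ 5707.8 mm.
Ratio = 5707.8 / 879.94 ≈ 6.49.

6.49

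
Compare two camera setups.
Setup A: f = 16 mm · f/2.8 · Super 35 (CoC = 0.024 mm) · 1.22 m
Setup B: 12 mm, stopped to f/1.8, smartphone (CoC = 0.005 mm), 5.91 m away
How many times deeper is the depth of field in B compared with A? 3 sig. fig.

5.89

Setup A: H = 16²/(2.8×0.024) + 16 ≈ 3825.5 mm; DoF = Df − Dn = 1783.76 − 927.02 ≈ 856.74 mm.
Setup B: H = 12²/(1.8×0.005) + 12 ≈ 16012.0 mm; DoF = Df − Dn = 9360.5 − 4318.2 ≈ 5042.3 mm.
Ratio = 5042.3 / 856.74 ≈ 5.89.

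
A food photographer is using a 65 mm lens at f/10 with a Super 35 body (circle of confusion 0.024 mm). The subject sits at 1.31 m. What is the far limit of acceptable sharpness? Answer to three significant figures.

Hyperfocal distance H = f²/(N·c) + f = 65²/(10 × 0.024) + 65 = 4225/0.24 + 65 ≈ 17669.2 mm ≈ 17.67 m.
Far limit Df = s·(H − f)/(H − s) = 1310 × (17669.2 − 65) / (17669.2 − 1310) = 1310 × 17604.2 / 16359.2 ≈ 1409.7 mm ≈ 1.41 m.

1.41 m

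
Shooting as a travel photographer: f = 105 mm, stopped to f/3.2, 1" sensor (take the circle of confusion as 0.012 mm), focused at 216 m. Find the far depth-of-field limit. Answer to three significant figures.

Hyperfocal distance H = f²/(N·c) + f = 105²/(3.2 × 0.012) + 105 = 11025/0.0384 + 105 ≈ 287214.4 mm ≈ 287.2 m.
Far limit Df = s·(H − f)/(H − s) = 216000 × (287214.4 − 105) / (287214.4 − 216000) = 216000 × 287109.4 / 71214.4 ≈ 870830 mm ≈ 871 m.

871 m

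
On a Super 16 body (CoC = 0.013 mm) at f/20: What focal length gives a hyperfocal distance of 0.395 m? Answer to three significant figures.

From H = f²/(N·c) + f, with f ≪ H: f ≈ √(H·N·c) = √(395 × 20 × 0.013) = √102.70 ≈ 10.13 mm.
Exact: f² + N·c·f − N·c·H = 0 ⇒ f = (−N·c + √((N·c)² + 4·N·c·H))/2 = (−0.26 + √410.87)/2 ≈ 10.005 mm ≈ 10.0 mm.

10.0 mm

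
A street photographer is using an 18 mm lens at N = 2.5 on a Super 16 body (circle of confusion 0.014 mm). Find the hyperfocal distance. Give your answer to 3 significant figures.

Hyperfocal distance H = f²/(N·c) + f = 18²/(2.5 × 0.014) + 18 = 324/0.035 + 18 ≈ 9275.1 mm ≈ 9.28 m.

9.28 m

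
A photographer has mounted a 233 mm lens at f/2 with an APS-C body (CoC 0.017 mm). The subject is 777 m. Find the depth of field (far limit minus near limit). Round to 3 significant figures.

990 m

Hyperfocal distance H = f²/(N·c) + f = 233²/(2 × 0.017) + 233 = 54289/0.034 + 233 ≈ 1596968.3 mm ≈ 1597 m.
Near limit Dn = s·(H − f)/(H + s − 2f) = 777000 × (1596968.3 − 233) / (1596968.3 + 777000 − 2 × 233) = 777000 × 1596735.3 / 2373502.3 ≈ 522714 mm.
Far limit Df = s·(H − f)/(H − s) = 777000 × (1596968.3 − 233) / (1596968.3 − 777000) = 777000 × 1596735.3 / 819968.3 ≈ 1513063 mm.
Depth of field = Df − Dn = 1513063 − 522714 ≈ 990349 mm ≈ 990 m.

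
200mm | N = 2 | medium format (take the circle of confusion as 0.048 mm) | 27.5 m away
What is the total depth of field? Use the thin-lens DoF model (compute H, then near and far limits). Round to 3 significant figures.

Hyperfocal distance H = f²/(N·c) + f = 200²/(2 × 0.048) + 200 = 40000/0.096 + 200 ≈ 416866.7 mm ≈ 416.9 m.
Near limit Dn = s·(H − f)/(H + s − 2f) = 27500 × (416866.7 − 200) / (416866.7 + 27500 − 2 × 200) = 27500 × 416666.7 / 443966.7 ≈ 25809.0 mm.
Far limit Df = s·(H − f)/(H − s) = 27500 × (416866.7 − 200) / (416866.7 − 27500) = 27500 × 416666.7 / 389366.7 ≈ 29428.1 mm.
Depth of field = Df − Dn = 29428.1 − 25809.0 ≈ 3619.1 mm ≈ 3.62 m.

3.62 m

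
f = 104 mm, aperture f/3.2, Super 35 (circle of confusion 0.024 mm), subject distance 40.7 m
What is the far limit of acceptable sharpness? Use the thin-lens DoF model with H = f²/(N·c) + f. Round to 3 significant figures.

Hyperfocal distance H = f²/(N·c) + f = 104²/(3.2 × 0.024) + 104 = 10816/0.0768 + 104 ≈ 140937.3 mm ≈ 140.9 m.
Far limit Df = s·(H − f)/(H − s) = 40700 × (140937.3 − 104) / (140937.3 − 40700) = 40700 × 140833.3 / 100237.3 ≈ 57183 mm ≈ 57.2 m.

57.2 m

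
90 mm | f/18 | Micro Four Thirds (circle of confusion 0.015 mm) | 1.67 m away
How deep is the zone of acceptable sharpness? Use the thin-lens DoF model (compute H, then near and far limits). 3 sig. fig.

176 mm

Hyperfocal distance H = f²/(N·c) + f = 90²/(18 × 0.015) + 90 = 8100/0.27 + 90 ≈ 30090.0 mm ≈ 30.09 m.
Near limit Dn = s·(H − f)/(H + s − 2f) = 1670 × (30090.0 − 90) / (30090.0 + 1670 − 2 × 90) = 1670 × 30000.0 / 31580.0 ≈ 1586.45 mm.
Far limit Df = s·(H − f)/(H − s) = 1670 × (30090.0 − 90) / (30090.0 − 1670) = 1670 × 30000.0 / 28420.0 ≈ 1762.84 mm.
Depth of field = Df − Dn = 1762.84 − 1586.45 ≈ 176.39 mm.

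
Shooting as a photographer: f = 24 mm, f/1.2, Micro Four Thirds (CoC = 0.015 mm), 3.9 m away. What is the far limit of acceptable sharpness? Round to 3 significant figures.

Hyperfocal distance H = f²/(N·c) + f = 24²/(1.2 × 0.015) + 24 = 576/0.018 + 24 ≈ 32024.0 mm ≈ 32.02 m.
Far limit Df = s·(H − f)/(H − s) = 3900 × (32024.0 − 24) / (32024.0 − 3900) = 3900 × 32000.0 / 28124.0 ≈ 4437.5 mm ≈ 4.44 m.

4.44 m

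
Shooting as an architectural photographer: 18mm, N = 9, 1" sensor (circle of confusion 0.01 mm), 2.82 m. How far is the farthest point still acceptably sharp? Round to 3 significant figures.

12.7 m

Hyperfocal distance H = f²/(N·c) + f = 18²/(9 × 0.01) + 18 = 324/0.09 + 18 ≈ 3618.0 mm ≈ 3.618 m.
Far limit Df = s·(H − f)/(H − s) = 2820 × (3618.0 − 18) / (3618.0 − 2820) = 2820 × 3600.0 / 798.0 ≈ 12722 mm ≈ 12.7 m.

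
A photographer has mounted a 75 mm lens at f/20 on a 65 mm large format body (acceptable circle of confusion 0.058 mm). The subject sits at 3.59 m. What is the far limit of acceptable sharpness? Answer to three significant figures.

Hyperfocal distance H = f²/(N·c) + f = 75²/(20 × 0.058) + 75 = 5625/1.16 + 75 ≈ 4924.1 mm ≈ 4.924 m.
Far limit Df = s·(H − f)/(H − s) = 3590 × (4924.1 − 75) / (4924.1 − 3590) = 3590 × 4849.1 / 1334.1 ≈ 13048 mm ≈ 13.0 m.

13.0 m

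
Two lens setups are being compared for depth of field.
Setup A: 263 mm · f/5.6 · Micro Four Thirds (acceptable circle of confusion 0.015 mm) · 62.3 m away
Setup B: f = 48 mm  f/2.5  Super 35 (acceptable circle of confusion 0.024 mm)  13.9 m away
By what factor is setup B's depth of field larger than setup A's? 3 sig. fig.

1.22

Setup A: H = 263²/(5.6×0.015) + 263 ≈ 823703.5 mm; DoF = Df − Dn = 67376.0 − 57935.2 ≈ 9440.8 mm.
Setup B: H = 48²/(2.5×0.024) + 48 ≈ 38448.0 mm; DoF = Df − Dn = 21744 − 10215 ≈ 11529 mm.
Ratio = 11529 / 9440.8 ≈ 1.22.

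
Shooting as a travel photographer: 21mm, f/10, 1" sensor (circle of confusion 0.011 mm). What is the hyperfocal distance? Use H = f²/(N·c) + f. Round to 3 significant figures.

4.03 m

Hyperfocal distance H = f²/(N·c) + f = 21²/(10 × 0.011) + 21 = 441/0.11 + 21 ≈ 4030.1 mm ≈ 4.03 m.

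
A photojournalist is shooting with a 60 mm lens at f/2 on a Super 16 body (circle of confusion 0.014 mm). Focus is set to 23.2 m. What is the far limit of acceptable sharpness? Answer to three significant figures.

Hyperfocal distance H = f²/(N·c) + f = 60²/(2 × 0.014) + 60 = 3600/0.028 + 60 ≈ 128631.4 mm ≈ 128.6 m.
Far limit Df = s·(H − f)/(H − s) = 23200 × (128631.4 − 60) / (128631.4 − 23200) = 23200 × 128571.4 / 105431.4 ≈ 28292 mm ≈ 28.3 m.

28.3 m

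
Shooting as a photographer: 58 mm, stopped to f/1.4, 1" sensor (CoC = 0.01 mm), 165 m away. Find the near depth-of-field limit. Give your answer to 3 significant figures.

Hyperfocal distance H = f²/(N·c) + f = 58²/(1.4 × 0.01) + 58 = 3364/0.014 + 58 ≈ 240343.7 mm ≈ 240.3 m.
Near limit Dn = s·(H − f)/(H + s − 2f) = 165000 × (240343.7 − 58) / (240343.7 + 165000 − 2 × 58) = 165000 × 240285.7 / 405227.7 ≈ 97839 mm ≈ 97.8 m.

97.8 m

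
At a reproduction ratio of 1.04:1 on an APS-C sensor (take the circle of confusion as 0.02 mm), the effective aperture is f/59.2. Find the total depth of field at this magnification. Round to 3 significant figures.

2.19 mm

At magnification m, DoF ≈ 2·N_eff·c/m² = 2 × 59.2 × 0.02 / 1.04² = 2.368 / 1.082 ≈ 2.19 mm.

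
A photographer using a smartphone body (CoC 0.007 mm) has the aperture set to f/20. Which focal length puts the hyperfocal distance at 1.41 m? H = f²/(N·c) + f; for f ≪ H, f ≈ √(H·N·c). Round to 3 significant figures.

14.0 mm

From H = f²/(N·c) + f, with f ≪ H: f ≈ √(H·N·c) = √(1410 × 20 × 0.007) = √197.40 ≈ 14.05 mm.
Exact: f² + N·c·f − N·c·H = 0 ⇒ f = (−N·c + √((N·c)² + 4·N·c·H))/2 = (−0.14 + √789.62)/2 ≈ 13.980 mm ≈ 14.0 mm.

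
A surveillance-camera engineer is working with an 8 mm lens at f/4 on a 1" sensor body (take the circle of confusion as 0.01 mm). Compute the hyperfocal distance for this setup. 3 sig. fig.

1.61 m

Hyperfocal distance H = f²/(N·c) + f = 8²/(4 × 0.01) + 8 = 64/0.04 + 8 ≈ 1608.0 mm ≈ 1.61 m.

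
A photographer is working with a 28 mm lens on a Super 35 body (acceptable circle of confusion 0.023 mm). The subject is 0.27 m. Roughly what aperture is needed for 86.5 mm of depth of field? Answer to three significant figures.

f/22

Write h = H − f = f²/(N·c). The thin-lens limits are Dn = s·h/(h + (s−f)) and Df = s·h/(h − (s−f)), so DoF = Df − Dn = 2·s·(s−f)·h / (h² − (s−f)²).
That is a quadratic in h: DoF·h² − 2·s·(s−f)·h − DoF·(s−f)² = 0 ⇒ h = (s−f)·(s + √(s² + DoF²)) / DoF = 242 × (270 + √(270² + 86.5²)) / 86.5 = 242 × (270 + 283.518) / 86.5 ≈ 1548.6 mm.
Then N = f²/(c·h) = 28² / (0.023 × 1548.6) = 784 / 35.617 ≈ 22.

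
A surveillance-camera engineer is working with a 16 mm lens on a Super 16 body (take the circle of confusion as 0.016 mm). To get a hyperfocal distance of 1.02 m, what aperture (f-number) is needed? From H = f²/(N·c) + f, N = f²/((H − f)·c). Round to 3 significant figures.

f/15.9

Rearrange H = f²/(N·c) + f for N: N = f² / ((H − f)·c).
N = 16² / ((1020 − 16) × 0.016) = 256 / 16.06 ≈ 15.9.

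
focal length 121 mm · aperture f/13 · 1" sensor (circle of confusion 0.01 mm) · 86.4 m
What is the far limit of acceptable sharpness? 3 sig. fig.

369 m

Hyperfocal distance H = f²/(N·c) + f = 121²/(13 × 0.01) + 121 = 14641/0.13 + 121 ≈ 112744.1 mm ≈ 112.7 m.
Far limit Df = s·(H − f)/(H − s) = 86400 × (112744.1 − 121) / (112744.1 − 86400) = 86400 × 112623.1 / 26344.1 ≈ 369367 mm ≈ 369 m.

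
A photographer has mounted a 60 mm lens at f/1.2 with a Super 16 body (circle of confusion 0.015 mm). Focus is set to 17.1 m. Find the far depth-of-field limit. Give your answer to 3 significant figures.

Hyperfocal distance H = f²/(N·c) + f = 60²/(1.2 × 0.015) + 60 = 3600/0.018 + 60 ≈ 200060.0 mm ≈ 200.1 m.
Far limit Df = s·(H − f)/(H − s) = 17100 × (200060.0 − 60) / (200060.0 − 17100) = 17100 × 200000.0 / 182960.0 ≈ 18693 mm ≈ 18.7 m.

18.7 m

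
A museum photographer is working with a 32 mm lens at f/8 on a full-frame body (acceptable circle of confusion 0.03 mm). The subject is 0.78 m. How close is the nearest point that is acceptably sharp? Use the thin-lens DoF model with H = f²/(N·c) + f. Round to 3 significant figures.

Hyperfocal distance H = f²/(N·c) + f = 32²/(8 × 0.03) + 32 = 1024/0.24 + 32 ≈ 4298.7 mm ≈ 4.299 m.
Near limit Dn = s·(H − f)/(H + s − 2f) = 780 × (4298.7 − 32) / (4298.7 + 780 − 2 × 32) = 780 × 4266.7 / 5014.7 ≈ 663.65 mm ≈ 0.664 m.

0.664 m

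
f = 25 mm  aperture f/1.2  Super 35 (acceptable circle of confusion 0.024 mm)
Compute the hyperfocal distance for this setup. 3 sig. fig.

21.7 m

Hyperfocal distance H = f²/(N·c) + f = 25²/(1.2 × 0.024) + 25 = 625/0.0288 + 25 ≈ 21726.4 mm ≈ 21.7 m.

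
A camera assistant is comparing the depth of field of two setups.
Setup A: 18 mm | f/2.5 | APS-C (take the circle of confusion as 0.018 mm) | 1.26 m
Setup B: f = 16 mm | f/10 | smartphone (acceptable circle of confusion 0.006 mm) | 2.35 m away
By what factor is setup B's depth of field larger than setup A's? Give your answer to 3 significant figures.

Setup A: H = 18²/(2.5×0.018) + 18 ≈ 7218.0 mm; DoF = Df − Dn = 1522.66 − 1074.63 ≈ 448.03 mm.
Setup B: H = 16²/(10×0.006) + 16 ≈ 4282.7 mm; DoF = Df − Dn = 5188.0 − 1519.0 ≈ 3669.0 mm.
Ratio = 3669.0 / 448.03 ≈ 8.19.

8.19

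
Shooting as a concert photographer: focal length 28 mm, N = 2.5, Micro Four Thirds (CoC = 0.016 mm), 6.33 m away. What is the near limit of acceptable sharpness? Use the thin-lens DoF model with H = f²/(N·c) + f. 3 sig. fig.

4.79 m

Hyperfocal distance H = f²/(N·c) + f = 28²/(2.5 × 0.016) + 28 = 784/0.04 + 28 ≈ 19628.0 mm ≈ 19.63 m.
Near limit Dn = s·(H − f)/(H + s − 2f) = 6330 × (19628.0 − 28) / (19628.0 + 6330 − 2 × 28) = 6330 × 19600.0 / 25902.0 ≈ 4789.9 mm ≈ 4.79 m.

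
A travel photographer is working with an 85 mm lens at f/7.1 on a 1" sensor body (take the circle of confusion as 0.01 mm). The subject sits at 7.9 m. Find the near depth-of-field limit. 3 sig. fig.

7.34 m

Hyperfocal distance H = f²/(N·c) + f = 85²/(7.1 × 0.01) + 85 = 7225/0.071 + 85 ≈ 101845.6 mm ≈ 101.8 m.
Near limit Dn = s·(H − f)/(H + s − 2f) = 7900 × (101845.6 − 85) / (101845.6 + 7900 − 2 × 85) = 7900 × 101760.6 / 109575.6 ≈ 7336.6 mm ≈ 7.34 m.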